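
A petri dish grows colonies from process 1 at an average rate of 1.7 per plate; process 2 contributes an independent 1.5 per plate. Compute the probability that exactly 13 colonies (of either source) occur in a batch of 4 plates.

Independent Poisson processes superpose: combined rate λ = 1.7 + 1.5 = 3.2 per plate.
Over the interval, μ = 3.2 × 4 = 12.8 (a batch of 4 plates = 4 plates).
P(N = 13) = e^(−12.8) · 12.8^13/13! ≈ 0.1098.

0.1098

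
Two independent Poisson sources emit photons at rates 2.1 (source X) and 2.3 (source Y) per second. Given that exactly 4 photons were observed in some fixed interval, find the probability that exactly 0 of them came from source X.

Given the total, each event is independently from source X with probability p = λ_X/(λ_X+λ_Y) = 2.1/4.4 ≈ 0.4773.
So K ~ Binomial(4, 2.1/4.4): P(K = 0) = C(4,0) · (2.1/4.4)^0 · (2.3/4.4)^4 ≈ 0.0747.

0.0747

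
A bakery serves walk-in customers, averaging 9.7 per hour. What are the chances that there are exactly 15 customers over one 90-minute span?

0.1017

Over the interval, μ = 9.7 × 1.5 = 14.55 (a 90-minute span = 1.5 hours).
P(N = 15) = e^(−μ) μ^15/15! = e^(−14.55) · 14.55^15/1307674368000 ≈ 0.1017.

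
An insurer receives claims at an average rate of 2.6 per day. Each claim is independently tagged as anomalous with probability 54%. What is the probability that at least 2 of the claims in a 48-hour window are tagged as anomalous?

Thinning: the claims that are tagged as anomalous themselves form a Poisson process with rate 0.54 × 2.6 = 1.404 per day.
Over the interval, μ = 1.404 × 2 = 2.808 (a 48-hour window = 2 days).
P(N ≥ 2) = 1 − P(N ≤ 1) ≈ 0.7703.

0.7703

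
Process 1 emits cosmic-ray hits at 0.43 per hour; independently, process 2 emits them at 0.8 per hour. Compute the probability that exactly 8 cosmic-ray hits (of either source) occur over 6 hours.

Independent Poisson processes superpose: combined rate λ = 0.43 + 0.8 = 1.23 per hour.
Over the interval, μ = 1.23 × 6 = 7.38 (6 hours).
P(N = 8) = e^(−7.38) · 7.38^8/8! ≈ 0.1361.

0.1361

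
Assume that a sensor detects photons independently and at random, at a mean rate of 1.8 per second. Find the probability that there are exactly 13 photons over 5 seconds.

0.0504

Over the interval, μ = 1.8 × 5 = 9 (5 seconds).
P(N = 13) = e^(−μ) μ^13/13! = e^(−9) · 9^13/6227020800 ≈ 0.0504.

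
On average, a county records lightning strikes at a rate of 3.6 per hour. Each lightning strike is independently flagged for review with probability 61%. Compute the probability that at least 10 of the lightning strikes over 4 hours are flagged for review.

Thinning: the lightning strikes that are flagged for review themselves form a Poisson process with rate 0.61 × 3.6 = 2.196 per hour.
Over the interval, μ = 2.196 × 4 = 8.784 (4 hours).
P(N ≥ 10) = 1 − P(N ≤ 9) ≈ 0.3842.

0.3842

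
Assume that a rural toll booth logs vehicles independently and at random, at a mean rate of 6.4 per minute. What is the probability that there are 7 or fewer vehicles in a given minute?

0.6873

With mean μ = 6.4 per minute,
P(N ≤ 7) = Σ_{j=0}^{7} e^(−μ) μ^j/j! ≈ 0.6873.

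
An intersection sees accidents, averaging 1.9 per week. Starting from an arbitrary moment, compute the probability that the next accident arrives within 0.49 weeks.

Inter-arrival times are exponential with rate λ = 1.9 per week.
P(T ≤ 0.49) = 1 − e^(−λt) = 1 − e^(−1.9 × 0.49) = 1 − e^(−0.931) ≈ 0.6058.

0.6058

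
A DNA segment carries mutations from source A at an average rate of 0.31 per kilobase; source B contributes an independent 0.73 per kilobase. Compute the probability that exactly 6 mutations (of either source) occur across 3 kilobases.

0.0566

Independent Poisson processes superpose: combined rate λ = 0.31 + 0.73 = 1.04 per kilobase.
Over the interval, μ = 1.04 × 3 = 3.12 (3 kilobases).
P(N = 6) = e^(−3.12) · 3.12^6/6! ≈ 0.0566.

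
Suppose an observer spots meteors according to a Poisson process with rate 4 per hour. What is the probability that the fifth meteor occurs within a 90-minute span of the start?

Over the interval, μ = 4 × 1.5 = 6 (a 90-minute span = 1.5 hours).
The fifth arrival falls in the interval iff at least 5 events occur there: P(S_5 ≤ t) = P(N ≥ 5) = 1 − P(N ≤ 4) ≈ 0.7149.

0.7149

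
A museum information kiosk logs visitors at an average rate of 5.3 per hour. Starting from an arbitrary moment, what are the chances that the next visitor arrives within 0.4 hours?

0.8800

Inter-arrival times are exponential with rate λ = 5.3 per hour.
P(T ≤ 0.4) = 1 − e^(−λt) = 1 − e^(−5.3 × 0.4) = 1 − e^(−2.12) ≈ 0.8800.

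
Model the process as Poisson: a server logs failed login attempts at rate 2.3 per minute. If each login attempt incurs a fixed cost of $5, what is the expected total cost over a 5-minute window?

E[N] = 2.3 × 5 = 11.5 (a 5-minute window = 5 minutes); E[cost] = 11.5 × $5 = $57.5.

$57.5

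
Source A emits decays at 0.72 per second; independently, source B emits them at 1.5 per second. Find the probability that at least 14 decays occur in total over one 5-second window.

0.2281

Independent Poisson processes superpose: combined rate λ = 0.72 + 1.5 = 2.22 per second.
Over the interval, μ = 2.22 × 5 = 11.1 (a 5-second window = 5 seconds).
P(N ≥ 14) = 1 − P(N ≤ 13) ≈ 0.2281.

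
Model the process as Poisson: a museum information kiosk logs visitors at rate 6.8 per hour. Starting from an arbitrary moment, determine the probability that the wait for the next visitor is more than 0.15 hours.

The wait for the next event is exponential with rate λ = 6.8 per hour.
P(T > 0.15) = e^(−λt) = e^(−6.8 × 0.15) = e^(−1.02) ≈ 0.3606.

0.3606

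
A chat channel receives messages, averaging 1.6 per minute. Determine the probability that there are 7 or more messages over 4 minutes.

0.4577

Over the interval, μ = 1.6 × 4 = 6.4 (4 minutes).
P(N ≥ 7) = 1 − P(N ≤ 6) = 1 − Σ_{j=0}^{6} e^(−μ) μ^j/j! ≈ 0.4577.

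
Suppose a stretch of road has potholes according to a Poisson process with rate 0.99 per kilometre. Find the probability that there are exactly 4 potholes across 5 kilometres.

Over the interval, μ = 0.99 × 5 = 4.95 (5 kilometres).
P(N = 4) = e^(−μ) μ^4/4! = e^(−4.95) · 4.95^4/24 ≈ 0.1772.

0.1772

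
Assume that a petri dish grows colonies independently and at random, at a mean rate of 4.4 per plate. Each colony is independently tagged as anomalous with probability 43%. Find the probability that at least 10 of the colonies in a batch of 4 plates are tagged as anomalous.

Thinning: the colonies that are tagged as anomalous themselves form a Poisson process with rate 0.43 × 4.4 = 1.892 per plate.
Over the interval, μ = 1.892 × 4 = 7.568 (a batch of 4 plates = 4 plates).
P(N ≥ 10) = 1 − P(N ≤ 9) ≈ 0.2314.

0.2314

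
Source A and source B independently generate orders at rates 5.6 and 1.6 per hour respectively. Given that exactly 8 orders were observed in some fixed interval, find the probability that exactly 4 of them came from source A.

Given the total, each event is independently from source A with probability p = λ_A/(λ_A+λ_B) = 5.6/7.2 ≈ 0.7778.
So K ~ Binomial(8, 5.6/7.2): P(K = 4) = C(8,4) · (5.6/7.2)^4 · (1.6/7.2)^4 ≈ 0.0625.

0.0625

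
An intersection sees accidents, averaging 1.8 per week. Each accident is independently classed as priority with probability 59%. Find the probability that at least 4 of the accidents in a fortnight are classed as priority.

Thinning: the accidents that are classed as priority themselves form a Poisson process with rate 0.59 × 1.8 = 1.062 per week.
Over the interval, μ = 1.062 × 2 = 2.124 (a fortnight = 2 weeks).
P(N ≥ 4) = 1 − P(N ≤ 3) ≈ 0.1659.

0.1659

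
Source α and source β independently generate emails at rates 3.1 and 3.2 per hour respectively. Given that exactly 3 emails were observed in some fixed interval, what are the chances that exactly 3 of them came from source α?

0.1191

Given the total, each event is independently from source α with probability p = λ_α/(λ_α+λ_β) = 3.1/6.3 ≈ 0.4921.
So K ~ Binomial(3, 3.1/6.3): P(K = 3) = C(3,3) · (3.1/6.3)^3 · (3.2/6.3)^0 ≈ 0.1191.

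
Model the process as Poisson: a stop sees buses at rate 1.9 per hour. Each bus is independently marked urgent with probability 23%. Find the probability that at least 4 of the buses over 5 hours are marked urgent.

0.1777

Thinning: the buses that are marked urgent themselves form a Poisson process with rate 0.23 × 1.9 = 0.437 per hour.
Over the interval, μ = 0.437 × 5 = 2.185 (5 hours).
P(N ≥ 4) = 1 − P(N ≤ 3) ≈ 0.1777.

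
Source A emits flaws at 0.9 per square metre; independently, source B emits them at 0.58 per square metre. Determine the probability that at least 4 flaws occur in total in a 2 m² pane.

Independent Poisson processes superpose: combined rate λ = 0.9 + 0.58 = 1.48 per square metre.
Over the interval, μ = 1.48 × 2 = 2.96 (a 2 m² pane = 2 square metres).
P(N ≥ 4) = 1 − P(N ≤ 3) ≈ 0.3438.

0.3438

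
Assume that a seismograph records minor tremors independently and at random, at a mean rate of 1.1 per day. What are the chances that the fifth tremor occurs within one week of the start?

Over the interval, μ = 1.1 × 7 = 7.7 (a week = 7 days).
The fifth arrival falls in the interval iff at least 5 events occur there: P(S_5 ≤ t) = P(N ≥ 5) = 1 − P(N ≤ 4) ≈ 0.8819.

0.8819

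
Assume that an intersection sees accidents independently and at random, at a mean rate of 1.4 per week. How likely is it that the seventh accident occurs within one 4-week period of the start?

0.3297

Over the interval, μ = 1.4 × 4 = 5.6 (a 4-week period = 4 weeks).
The seventh arrival falls in the interval iff at least 7 events occur there: P(S_7 ≤ t) = P(N ≥ 7) = 1 − P(N ≤ 6) ≈ 0.3297.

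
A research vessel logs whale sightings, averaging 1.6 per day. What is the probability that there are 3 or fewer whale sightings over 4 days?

Over the interval, μ = 1.6 × 4 = 6.4 (4 days).
P(N ≤ 3) = Σ_{j=0}^{3} e^(−μ) μ^j/j! ≈ 0.1189.

0.1189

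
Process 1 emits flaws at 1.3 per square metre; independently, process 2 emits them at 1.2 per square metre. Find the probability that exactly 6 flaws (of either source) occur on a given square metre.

Independent Poisson processes superpose: combined rate λ = 1.3 + 1.2 = 2.5 per square metre.
So μ = 2.5.
P(N = 6) = e^(−2.5) · 2.5^6/6! ≈ 0.0278.

0.0278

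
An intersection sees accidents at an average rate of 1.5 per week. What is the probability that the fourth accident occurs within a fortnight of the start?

0.3528

Over the interval, μ = 1.5 × 2 = 3 (a fortnight = 2 weeks).
The fourth arrival falls in the interval iff at least 4 events occur there: P(S_4 ≤ t) = P(N ≥ 4) = 1 − P(N ≤ 3) ≈ 0.3528.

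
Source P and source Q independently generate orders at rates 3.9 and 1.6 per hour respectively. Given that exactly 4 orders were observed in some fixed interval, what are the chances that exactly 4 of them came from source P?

Given the total, each event is independently from source P with probability p = λ_P/(λ_P+λ_Q) = 3.9/5.5 ≈ 0.7091.
So K ~ Binomial(4, 3.9/5.5): P(K = 4) = C(4,4) · (3.9/5.5)^4 · (1.6/5.5)^0 ≈ 0.2528.

0.2528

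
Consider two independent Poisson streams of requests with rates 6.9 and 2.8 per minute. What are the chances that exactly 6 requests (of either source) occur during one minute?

0.0709

Independent Poisson processes superpose: combined rate λ = 6.9 + 2.8 = 9.7 per minute.
So μ = 9.7.
P(N = 6) = e^(−9.7) · 9.7^6/6! ≈ 0.0709.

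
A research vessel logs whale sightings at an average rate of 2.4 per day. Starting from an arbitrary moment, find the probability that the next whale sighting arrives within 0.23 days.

Inter-arrival times are exponential with rate λ = 2.4 per day.
P(T ≤ 0.23) = 1 − e^(−λt) = 1 − e^(−2.4 × 0.23) = 1 − e^(−0.552) ≈ 0.4242.

0.4242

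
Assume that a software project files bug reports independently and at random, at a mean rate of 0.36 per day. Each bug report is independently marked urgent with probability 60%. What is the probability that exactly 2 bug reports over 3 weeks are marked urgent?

0.1102

Thinning: the bug reports that are marked urgent themselves form a Poisson process with rate 0.6 × 0.36 = 0.216 per day.
Over the interval, μ = 0.216 × 21 = 4.536 (3 weeks = 21 days).
P(N = 2) = e^(−4.536) · 4.536^2/2! ≈ 0.1102.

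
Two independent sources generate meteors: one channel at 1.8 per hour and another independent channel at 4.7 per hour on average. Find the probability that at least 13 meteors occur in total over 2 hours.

Independent Poisson processes superpose: combined rate λ = 1.8 + 4.7 = 6.5 per hour.
Over the interval, μ = 6.5 × 2 = 13 (2 hours).
P(N ≥ 13) = 1 − P(N ≤ 12) ≈ 0.5369.

0.5369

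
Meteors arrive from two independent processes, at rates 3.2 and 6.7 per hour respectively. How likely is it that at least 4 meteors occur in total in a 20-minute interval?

0.4197

Independent Poisson processes superpose: combined rate λ = 3.2 + 6.7 = 9.9 per hour.
Over the interval, μ = 9.9 × 1/3 = 3.3 (a 20-minute interval = 1/3 hours).
P(N ≥ 4) = 1 − P(N ≤ 3) ≈ 0.4197.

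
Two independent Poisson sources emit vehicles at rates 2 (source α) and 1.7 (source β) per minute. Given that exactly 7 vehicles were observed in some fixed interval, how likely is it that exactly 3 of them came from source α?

0.2463

Given the total, each event is independently from source α with probability p = λ_α/(λ_α+λ_β) = 2/3.7 ≈ 0.5405.
So K ~ Binomial(7, 2/3.7): P(K = 3) = C(7,3) · (2/3.7)^3 · (1.7/3.7)^4 ≈ 0.2463.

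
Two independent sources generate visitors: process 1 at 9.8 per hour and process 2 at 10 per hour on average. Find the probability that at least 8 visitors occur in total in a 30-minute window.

0.7706

Independent Poisson processes superpose: combined rate λ = 9.8 + 10 = 19.8 per hour.
Over the interval, μ = 19.8 × 0.5 = 9.9 (a 30-minute window = 0.5 hours).
P(N ≥ 8) = 1 − P(N ≤ 7) ≈ 0.7706.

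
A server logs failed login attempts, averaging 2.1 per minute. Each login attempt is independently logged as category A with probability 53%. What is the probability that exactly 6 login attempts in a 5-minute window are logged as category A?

0.1580

Thinning: the login attempts that are logged as category A themselves form a Poisson process with rate 0.53 × 2.1 = 1.113 per minute.
Over the interval, μ = 1.113 × 5 = 5.565 (a 5-minute window = 5 minutes).
P(N = 6) = e^(−5.565) · 5.565^6/6! ≈ 0.1580.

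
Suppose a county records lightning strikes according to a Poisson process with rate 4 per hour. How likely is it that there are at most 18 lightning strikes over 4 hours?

0.7423

Over the interval, μ = 4 × 4 = 16 (4 hours).
P(N ≤ 18) = Σ_{j=0}^{18} e^(−μ) μ^j/j! ≈ 0.7423.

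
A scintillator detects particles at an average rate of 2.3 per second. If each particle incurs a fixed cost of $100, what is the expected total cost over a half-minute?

E[N] = 2.3 × 30 = 69 (a half-minute = 30 seconds); E[cost] = 69 × $100 = $6900.

$6900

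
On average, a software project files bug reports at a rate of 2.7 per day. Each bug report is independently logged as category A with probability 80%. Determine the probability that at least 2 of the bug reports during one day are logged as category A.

0.6356

Thinning: the bug reports that are logged as category A themselves form a Poisson process with rate 0.8 × 2.7 = 2.16 per day.
So μ = 2.16.
P(N ≥ 2) = 1 − P(N ≤ 1) ≈ 0.6356.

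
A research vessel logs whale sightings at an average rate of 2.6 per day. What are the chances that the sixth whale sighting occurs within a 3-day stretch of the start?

Over the interval, μ = 2.6 × 3 = 7.8 (a 3-day stretch = 3 days).
The sixth arrival falls in the interval iff at least 6 events occur there: P(S_6 ≤ t) = P(N ≥ 6) = 1 − P(N ≤ 5) ≈ 0.7897.

0.7897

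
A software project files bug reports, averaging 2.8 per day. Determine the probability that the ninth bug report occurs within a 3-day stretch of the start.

Over the interval, μ = 2.8 × 3 = 8.4 (a 3-day stretch = 3 days).
The ninth arrival falls in the interval iff at least 9 events occur there: P(S_9 ≤ t) = P(N ≥ 9) = 1 − P(N ≤ 8) ≈ 0.4631.

0.4631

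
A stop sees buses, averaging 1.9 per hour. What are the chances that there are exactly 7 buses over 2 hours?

0.0508

Over the interval, μ = 1.9 × 2 = 3.8 (2 hours).
P(N = 7) = e^(−μ) μ^7/7! = e^(−3.8) · 3.8^7/5040 ≈ 0.0508.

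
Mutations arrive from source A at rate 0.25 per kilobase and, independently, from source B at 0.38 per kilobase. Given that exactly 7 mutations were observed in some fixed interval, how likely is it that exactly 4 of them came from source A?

0.1905

Given the total, each event is independently from source A with probability p = λ_A/(λ_A+λ_B) = 0.25/0.63 ≈ 0.3968.
So K ~ Binomial(7, 0.25/0.63): P(K = 4) = C(7,4) · (0.25/0.63)^4 · (0.38/0.63)^3 ≈ 0.1905.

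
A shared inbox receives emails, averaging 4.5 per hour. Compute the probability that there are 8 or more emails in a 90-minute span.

0.3641

Over the interval, μ = 4.5 × 1.5 = 6.75 (a 90-minute span = 1.5 hours).
P(N ≥ 8) = 1 − P(N ≤ 7) = 1 − Σ_{j=0}^{7} e^(−μ) μ^j/j! ≈ 0.3641.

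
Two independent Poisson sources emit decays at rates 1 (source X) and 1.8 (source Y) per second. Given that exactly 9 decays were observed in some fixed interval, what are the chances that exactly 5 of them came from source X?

Given the total, each event is independently from source X with probability p = λ_X/(λ_X+λ_Y) = 1/2.8 ≈ 0.3571.
So K ~ Binomial(9, 1/2.8): P(K = 5) = C(9,5) · (1/2.8)^5 · (1.8/2.8)^4 ≈ 0.1250.

0.1250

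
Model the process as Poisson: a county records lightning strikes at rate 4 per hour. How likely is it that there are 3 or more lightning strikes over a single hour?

With mean μ = 4 per hour,
P(N ≥ 3) = 1 − P(N ≤ 2) = 1 − Σ_{j=0}^{2} e^(−μ) μ^j/j! ≈ 0.7619.

0.7619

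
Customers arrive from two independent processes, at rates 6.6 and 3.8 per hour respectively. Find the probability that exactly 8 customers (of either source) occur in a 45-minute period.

0.1392

Independent Poisson processes superpose: combined rate λ = 6.6 + 3.8 = 10.4 per hour.
Over the interval, μ = 10.4 × 0.75 = 7.8 (a 45-minute period = 0.75 hours).
P(N = 8) = e^(−7.8) · 7.8^8/8! ≈ 0.1392.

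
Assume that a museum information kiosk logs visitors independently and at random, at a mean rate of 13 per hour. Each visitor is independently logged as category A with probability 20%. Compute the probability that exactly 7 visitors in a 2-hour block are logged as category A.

Thinning: the visitors that are logged as category A themselves form a Poisson process with rate 0.2 × 13 = 2.6 per hour.
Over the interval, μ = 2.6 × 2 = 5.2 (a 2-hour block = 2 hours).
P(N = 7) = e^(−5.2) · 5.2^7/7! ≈ 0.1125.

0.1125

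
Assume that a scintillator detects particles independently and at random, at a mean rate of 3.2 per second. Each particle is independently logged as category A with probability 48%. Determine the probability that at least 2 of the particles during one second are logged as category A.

Thinning: the particles that are logged as category A themselves form a Poisson process with rate 0.48 × 3.2 = 1.536 per second.
So μ = 1.536.
P(N ≥ 2) = 1 − P(N ≤ 1) ≈ 0.4542.

0.4542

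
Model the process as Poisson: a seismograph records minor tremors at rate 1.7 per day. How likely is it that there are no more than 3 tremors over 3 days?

Over the interval, μ = 1.7 × 3 = 5.1 (3 days).
P(N ≤ 3) = Σ_{j=0}^{3} e^(−μ) μ^j/j! ≈ 0.2513.

0.2513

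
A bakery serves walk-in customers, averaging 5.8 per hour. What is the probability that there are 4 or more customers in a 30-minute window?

0.3304

Over the interval, μ = 5.8 × 0.5 = 2.9 (a 30-minute window = 0.5 hours).
P(N ≥ 4) = 1 − P(N ≤ 3) = 1 − Σ_{j=0}^{3} e^(−μ) μ^j/j! ≈ 0.3304.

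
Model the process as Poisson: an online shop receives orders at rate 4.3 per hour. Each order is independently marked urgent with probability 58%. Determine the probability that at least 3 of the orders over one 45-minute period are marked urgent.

Thinning: the orders that are marked urgent themselves form a Poisson process with rate 0.58 × 4.3 = 2.494 per hour.
Over the interval, μ = 2.494 × 0.75 = 1.8705 (a 45-minute period = 0.75 hours).
P(N ≥ 3) = 1 − P(N ≤ 2) ≈ 0.2883.

0.2883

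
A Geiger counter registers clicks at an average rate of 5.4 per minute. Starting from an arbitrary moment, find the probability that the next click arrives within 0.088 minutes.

0.3782

Inter-arrival times are exponential with rate λ = 5.4 per minute.
P(T ≤ 0.088) = 1 − e^(−λt) = 1 − e^(−5.4 × 0.088) = 1 − e^(−0.4752) ≈ 0.3782.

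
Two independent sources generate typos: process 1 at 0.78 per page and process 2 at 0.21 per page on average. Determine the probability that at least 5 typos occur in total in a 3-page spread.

0.1797

Independent Poisson processes superpose: combined rate λ = 0.78 + 0.21 = 0.99 per page.
Over the interval, μ = 0.99 × 3 = 2.97 (a 3-page spread = 3 pages).
P(N ≥ 5) = 1 − P(N ≤ 4) ≈ 0.1797.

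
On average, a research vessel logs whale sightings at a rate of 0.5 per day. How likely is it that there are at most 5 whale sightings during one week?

0.8576

Over the interval, μ = 0.5 × 7 = 3.5 (a week = 7 days).
P(N ≤ 5) = Σ_{j=0}^{5} e^(−μ) μ^j/j! ≈ 0.8576.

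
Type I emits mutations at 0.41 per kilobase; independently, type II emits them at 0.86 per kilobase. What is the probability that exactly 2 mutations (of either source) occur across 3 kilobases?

Independent Poisson processes superpose: combined rate λ = 0.41 + 0.86 = 1.27 per kilobase.
Over the interval, μ = 1.27 × 3 = 3.81 (3 kilobases).
P(N = 2) = e^(−3.81) · 3.81^2/2! ≈ 0.1608.

0.1608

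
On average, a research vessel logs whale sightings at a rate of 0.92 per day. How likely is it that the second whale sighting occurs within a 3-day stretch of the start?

Over the interval, μ = 0.92 × 3 = 2.76 (a 3-day stretch = 3 days).
The second arrival falls in the interval iff at least 2 events occur there: P(S_2 ≤ t) = P(N ≥ 2) = 1 − P(N ≤ 1) ≈ 0.7620.

0.7620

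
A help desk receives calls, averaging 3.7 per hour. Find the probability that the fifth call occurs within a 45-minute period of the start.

0.1485

Over the interval, μ = 3.7 × 0.75 = 2.775 (a 45-minute period = 0.75 hours).
The fifth arrival falls in the interval iff at least 5 events occur there: P(S_5 ≤ t) = P(N ≥ 5) = 1 − P(N ≤ 4) ≈ 0.1485.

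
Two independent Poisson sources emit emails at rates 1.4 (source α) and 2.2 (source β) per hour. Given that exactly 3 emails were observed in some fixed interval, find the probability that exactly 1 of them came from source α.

0.4357

Given the total, each event is independently from source α with probability p = λ_α/(λ_α+λ_β) = 1.4/3.6 ≈ 0.3889.
So K ~ Binomial(3, 1.4/3.6): P(K = 1) = C(3,1) · (1.4/3.6)^1 · (2.2/3.6)^2 ≈ 0.4357.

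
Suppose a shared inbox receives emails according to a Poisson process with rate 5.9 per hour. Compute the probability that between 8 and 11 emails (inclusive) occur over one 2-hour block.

0.3860

Over the interval, μ = 5.9 × 2 = 11.8 (a 2-hour block = 2 hours).
P(8 ≤ N ≤ 11) = Σ_{j=8}^{11} e^(−11.8) · 11.8^j/j! ≈ 0.3860.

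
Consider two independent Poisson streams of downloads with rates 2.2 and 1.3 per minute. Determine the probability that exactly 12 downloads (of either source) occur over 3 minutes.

0.1032

Independent Poisson processes superpose: combined rate λ = 2.2 + 1.3 = 3.5 per minute.
Over the interval, μ = 3.5 × 3 = 10.5 (3 minutes).
P(N = 12) = e^(−10.5) · 10.5^12/12! ≈ 0.1032.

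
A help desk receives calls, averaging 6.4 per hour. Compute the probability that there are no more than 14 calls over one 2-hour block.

Over the interval, μ = 6.4 × 2 = 12.8 (a 2-hour block = 2 hours).
P(N ≤ 14) = Σ_{j=0}^{14} e^(−μ) μ^j/j! ≈ 0.6954.

0.6954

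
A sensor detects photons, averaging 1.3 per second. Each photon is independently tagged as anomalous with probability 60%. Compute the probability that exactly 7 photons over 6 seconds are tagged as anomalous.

Thinning: the photons that are tagged as anomalous themselves form a Poisson process with rate 0.6 × 1.3 = 0.78 per second.
Over the interval, μ = 0.78 × 6 = 4.68 (6 seconds).
P(N = 7) = e^(−4.68) · 4.68^7/7! ≈ 0.0905.

0.0905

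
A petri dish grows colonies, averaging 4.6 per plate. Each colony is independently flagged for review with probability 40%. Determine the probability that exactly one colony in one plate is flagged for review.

0.2922

Thinning: the colonies that are flagged for review themselves form a Poisson process with rate 0.4 × 4.6 = 1.84 per plate.
So μ = 1.84.
P(N = 1) = e^(−1.84) · 1.84^1/1! ≈ 0.2922.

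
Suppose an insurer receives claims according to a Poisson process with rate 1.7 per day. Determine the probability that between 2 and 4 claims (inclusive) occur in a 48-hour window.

0.5973

Over the interval, μ = 1.7 × 2 = 3.4 (a 48-hour window = 2 days).
P(2 ≤ N ≤ 4) = Σ_{j=2}^{4} e^(−3.4) · 3.4^j/j! ≈ 0.5973.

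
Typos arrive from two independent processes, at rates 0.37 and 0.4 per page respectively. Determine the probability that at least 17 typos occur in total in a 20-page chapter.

0.3747

Independent Poisson processes superpose: combined rate λ = 0.37 + 0.4 = 0.77 per page.
Over the interval, μ = 0.77 × 20 = 15.4 (a 20-page chapter = 20 pages).
P(N ≥ 17) = 1 − P(N ≤ 16) ≈ 0.3747.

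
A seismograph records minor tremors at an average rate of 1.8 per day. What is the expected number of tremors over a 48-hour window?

3.6

E[N] = λt = 1.8 × 2 = 3.6 (a 48-hour window = 2 days).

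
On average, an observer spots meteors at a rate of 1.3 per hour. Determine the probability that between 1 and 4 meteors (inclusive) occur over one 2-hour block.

0.8031

Over the interval, μ = 1.3 × 2 = 2.6 (a 2-hour block = 2 hours).
P(1 ≤ N ≤ 4) = Σ_{j=1}^{4} e^(−2.6) · 2.6^j/j! ≈ 0.8031.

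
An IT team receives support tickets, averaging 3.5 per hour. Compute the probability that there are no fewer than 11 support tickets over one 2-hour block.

Over the interval, μ = 3.5 × 2 = 7 (a 2-hour block = 2 hours).
P(N ≥ 11) = 1 − P(N ≤ 10) = 1 − Σ_{j=0}^{10} e^(−μ) μ^j/j! ≈ 0.0985.

0.0985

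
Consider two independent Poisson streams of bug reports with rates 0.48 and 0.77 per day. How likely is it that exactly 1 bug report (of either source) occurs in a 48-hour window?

Independent Poisson processes superpose: combined rate λ = 0.48 + 0.77 = 1.25 per day.
Over the interval, μ = 1.25 × 2 = 2.5 (a 48-hour window = 2 days).
P(N = 1) = e^(−2.5) · 2.5^1/1! ≈ 0.2052.

0.2052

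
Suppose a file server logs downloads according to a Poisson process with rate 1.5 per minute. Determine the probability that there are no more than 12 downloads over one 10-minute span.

Over the interval, μ = 1.5 × 10 = 15 (a 10-minute span = 10 minutes).
P(N ≤ 12) = Σ_{j=0}^{12} e^(−μ) μ^j/j! ≈ 0.2676.

0.2676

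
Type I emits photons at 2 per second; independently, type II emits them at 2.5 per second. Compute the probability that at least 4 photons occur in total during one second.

Independent Poisson processes superpose: combined rate λ = 2 + 2.5 = 4.5 per second.
So μ = 4.5.
P(N ≥ 4) = 1 − P(N ≤ 3) ≈ 0.6577.

0.6577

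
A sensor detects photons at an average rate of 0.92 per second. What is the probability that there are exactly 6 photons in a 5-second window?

Over the interval, μ = 0.92 × 5 = 4.6 (a 5-second window = 5 seconds).
P(N = 6) = e^(−μ) μ^6/6! = e^(−4.6) · 4.6^6/720 ≈ 0.1323.

0.1323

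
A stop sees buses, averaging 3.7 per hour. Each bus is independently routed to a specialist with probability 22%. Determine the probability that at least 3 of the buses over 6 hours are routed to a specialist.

0.8652

Thinning: the buses that are routed to a specialist themselves form a Poisson process with rate 0.22 × 3.7 = 0.814 per hour.
Over the interval, μ = 0.814 × 6 = 4.884 (6 hours).
P(N ≥ 3) = 1 − P(N ≤ 2) ≈ 0.8652.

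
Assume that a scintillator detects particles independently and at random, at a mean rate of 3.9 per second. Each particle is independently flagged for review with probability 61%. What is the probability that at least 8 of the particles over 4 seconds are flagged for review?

0.7330

Thinning: the particles that are flagged for review themselves form a Poisson process with rate 0.61 × 3.9 = 2.379 per second.
Over the interval, μ = 2.379 × 4 = 9.516 (4 seconds).
P(N ≥ 8) = 1 − P(N ≤ 7) ≈ 0.7330.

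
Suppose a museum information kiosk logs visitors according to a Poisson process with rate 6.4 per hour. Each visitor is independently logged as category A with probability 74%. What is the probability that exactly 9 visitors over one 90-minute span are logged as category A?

0.1044

Thinning: the visitors that are logged as category A themselves form a Poisson process with rate 0.74 × 6.4 = 4.736 per hour.
Over the interval, μ = 4.736 × 1.5 = 7.104 (a 90-minute span = 1.5 hours).
P(N = 9) = e^(−7.104) · 7.104^9/9! ≈ 0.1044.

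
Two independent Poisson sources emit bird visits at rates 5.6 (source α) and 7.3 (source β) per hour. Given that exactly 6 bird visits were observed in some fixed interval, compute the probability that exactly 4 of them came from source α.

Given the total, each event is independently from source α with probability p = λ_α/(λ_α+λ_β) = 5.6/12.9 ≈ 0.4341.
So K ~ Binomial(6, 5.6/12.9): P(K = 4) = C(6,4) · (5.6/12.9)^4 · (7.3/12.9)^2 ≈ 0.1706.

0.1706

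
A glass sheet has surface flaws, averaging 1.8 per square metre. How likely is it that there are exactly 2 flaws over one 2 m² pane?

Over the interval, μ = 1.8 × 2 = 3.6 (a 2 m² pane = 2 square metres).
P(N = 2) = e^(−μ) μ^2/2! = e^(−3.6) · 3.6^2/2 ≈ 0.1771.

0.1771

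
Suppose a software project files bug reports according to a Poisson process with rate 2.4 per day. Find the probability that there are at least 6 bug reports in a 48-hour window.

Over the interval, μ = 2.4 × 2 = 4.8 (a 48-hour window = 2 days).
P(N ≥ 6) = 1 − P(N ≤ 5) = 1 − Σ_{j=0}^{5} e^(−μ) μ^j/j! ≈ 0.3490.

0.3490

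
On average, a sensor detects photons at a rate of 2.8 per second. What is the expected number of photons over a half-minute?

84

E[N] = λt = 2.8 × 30 = 84 (a half-minute = 30 seconds).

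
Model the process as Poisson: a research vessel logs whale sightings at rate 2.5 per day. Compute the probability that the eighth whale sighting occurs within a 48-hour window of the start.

0.1334

Over the interval, μ = 2.5 × 2 = 5 (a 48-hour window = 2 days).
The eighth arrival falls in the interval iff at least 8 events occur there: P(S_8 ≤ t) = P(N ≥ 8) = 1 − P(N ≤ 7) ≈ 0.1334.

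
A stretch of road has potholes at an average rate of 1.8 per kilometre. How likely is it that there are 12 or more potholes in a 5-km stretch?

Over the interval, μ = 1.8 × 5 = 9 (a 5-km stretch = 5 kilometres).
P(N ≥ 12) = 1 − P(N ≤ 11) = 1 − Σ_{j=0}^{11} e^(−μ) μ^j/j! ≈ 0.1970.

0.1970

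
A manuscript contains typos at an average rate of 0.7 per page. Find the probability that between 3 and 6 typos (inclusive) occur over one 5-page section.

Over the interval, μ = 0.7 × 5 = 3.5 (a 5-page section = 5 pages).
P(3 ≤ N ≤ 6) = Σ_{j=3}^{6} e^(−3.5) · 3.5^j/j! ≈ 0.6139.

0.6139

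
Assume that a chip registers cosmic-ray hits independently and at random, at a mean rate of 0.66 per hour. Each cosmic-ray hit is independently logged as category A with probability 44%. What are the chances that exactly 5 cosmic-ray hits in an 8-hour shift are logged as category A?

Thinning: the cosmic-ray hits that are logged as category A themselves form a Poisson process with rate 0.44 × 0.66 = 0.2904 per hour.
Over the interval, μ = 0.2904 × 8 = 2.3232 (an 8-hour shift = 8 hours).
P(N = 5) = e^(−2.3232) · 2.3232^5/5! ≈ 0.0552.

0.0552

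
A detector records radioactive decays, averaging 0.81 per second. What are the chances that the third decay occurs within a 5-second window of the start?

Over the interval, μ = 0.81 × 5 = 4.05 (a 5-second window = 5 seconds).
The third arrival falls in the interval iff at least 3 events occur there: P(S_3 ≤ t) = P(N ≥ 3) = 1 − P(N ≤ 2) ≈ 0.7691.

0.7691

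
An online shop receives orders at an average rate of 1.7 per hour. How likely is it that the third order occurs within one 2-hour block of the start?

Over the interval, μ = 1.7 × 2 = 3.4 (a 2-hour block = 2 hours).
The third arrival falls in the interval iff at least 3 events occur there: P(S_3 ≤ t) = P(N ≥ 3) = 1 − P(N ≤ 2) ≈ 0.6603.

0.6603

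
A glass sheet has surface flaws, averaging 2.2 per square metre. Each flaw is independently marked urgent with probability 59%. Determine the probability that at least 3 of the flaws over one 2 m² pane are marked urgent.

Thinning: the flaws that are marked urgent themselves form a Poisson process with rate 0.59 × 2.2 = 1.298 per square metre.
Over the interval, μ = 1.298 × 2 = 2.596 (a 2 m² pane = 2 square metres).
P(N ≥ 3) = 1 − P(N ≤ 2) ≈ 0.4806.

0.4806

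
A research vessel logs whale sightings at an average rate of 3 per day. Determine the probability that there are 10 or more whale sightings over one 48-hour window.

Over the interval, μ = 3 × 2 = 6 (a 48-hour window = 2 days).
P(N ≥ 10) = 1 − P(N ≤ 9) = 1 − Σ_{j=0}^{9} e^(−μ) μ^j/j! ≈ 0.0839.

0.0839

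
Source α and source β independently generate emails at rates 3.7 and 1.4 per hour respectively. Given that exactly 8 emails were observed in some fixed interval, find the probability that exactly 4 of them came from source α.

Given the total, each event is independently from source α with probability p = λ_α/(λ_α+λ_β) = 3.7/5.1 ≈ 0.7255.
So K ~ Binomial(8, 3.7/5.1): P(K = 4) = C(8,4) · (3.7/5.1)^4 · (1.4/5.1)^4 ≈ 0.1101.

0.1101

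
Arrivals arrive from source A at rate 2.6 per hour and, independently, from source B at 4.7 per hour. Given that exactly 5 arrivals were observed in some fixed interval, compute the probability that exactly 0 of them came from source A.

Given the total, each event is independently from source A with probability p = λ_A/(λ_A+λ_B) = 2.6/7.3 ≈ 0.3562.
So K ~ Binomial(5, 2.6/7.3): P(K = 0) = C(5,0) · (2.6/7.3)^0 · (4.7/7.3)^5 ≈ 0.1106.

0.1106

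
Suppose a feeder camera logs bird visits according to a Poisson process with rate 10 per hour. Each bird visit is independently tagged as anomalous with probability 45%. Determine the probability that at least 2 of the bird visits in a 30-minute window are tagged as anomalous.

Thinning: the bird visits that are tagged as anomalous themselves form a Poisson process with rate 0.45 × 10 = 4.5 per hour.
Over the interval, μ = 4.5 × 0.5 = 2.25 (a 30-minute window = 0.5 hours).
P(N ≥ 2) = 1 − P(N ≤ 1) ≈ 0.6575.

0.6575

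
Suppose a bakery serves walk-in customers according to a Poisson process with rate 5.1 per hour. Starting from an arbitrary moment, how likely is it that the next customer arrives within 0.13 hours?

Inter-arrival times are exponential with rate λ = 5.1 per hour.
P(T ≤ 0.13) = 1 − e^(−λt) = 1 − e^(−5.1 × 0.13) = 1 − e^(−0.663) ≈ 0.4847.

0.4847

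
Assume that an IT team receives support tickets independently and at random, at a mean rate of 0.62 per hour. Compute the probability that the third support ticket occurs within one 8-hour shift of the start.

0.8719

Over the interval, μ = 0.62 × 8 = 4.96 (an 8-hour shift = 8 hours).
The third arrival falls in the interval iff at least 3 events occur there: P(S_3 ≤ t) = P(N ≥ 3) = 1 − P(N ≤ 2) ≈ 0.8719.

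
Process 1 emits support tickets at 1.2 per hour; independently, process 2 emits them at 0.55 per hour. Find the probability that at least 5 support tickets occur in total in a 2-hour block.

Independent Poisson processes superpose: combined rate λ = 1.2 + 0.55 = 1.75 per hour.
Over the interval, μ = 1.75 × 2 = 3.5 (a 2-hour block = 2 hours).
P(N ≥ 5) = 1 − P(N ≤ 4) ≈ 0.2746.

0.2746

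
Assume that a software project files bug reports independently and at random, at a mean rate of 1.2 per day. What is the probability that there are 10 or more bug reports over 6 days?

Over the interval, μ = 1.2 × 6 = 7.2 (6 days).
P(N ≥ 10) = 1 − P(N ≤ 9) = 1 − Σ_{j=0}^{9} e^(−μ) μ^j/j! ≈ 0.1904.

0.1904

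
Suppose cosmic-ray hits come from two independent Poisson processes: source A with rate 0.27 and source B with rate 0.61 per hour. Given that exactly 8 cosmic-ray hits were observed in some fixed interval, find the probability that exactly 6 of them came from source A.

Given the total, each event is independently from source A with probability p = λ_A/(λ_A+λ_B) = 0.27/0.88 ≈ 0.3068.
So K ~ Binomial(8, 0.27/0.88): P(K = 6) = C(8,6) · (0.27/0.88)^6 · (0.61/0.88)^2 ≈ 0.0112.

0.0112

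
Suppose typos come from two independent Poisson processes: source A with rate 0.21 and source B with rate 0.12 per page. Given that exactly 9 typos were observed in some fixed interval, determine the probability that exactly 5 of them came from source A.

0.2299

Given the total, each event is independently from source A with probability p = λ_A/(λ_A+λ_B) = 0.21/0.33 ≈ 0.6364.
So K ~ Binomial(9, 0.21/0.33): P(K = 5) = C(9,5) · (0.21/0.33)^5 · (0.12/0.33)^4 ≈ 0.2299.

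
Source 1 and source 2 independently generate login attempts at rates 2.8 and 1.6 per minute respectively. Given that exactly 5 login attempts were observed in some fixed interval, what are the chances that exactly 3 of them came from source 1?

0.3408

Given the total, each event is independently from source 1 with probability p = λ_1/(λ_1+λ_2) = 2.8/4.4 ≈ 0.6364.
So K ~ Binomial(5, 2.8/4.4): P(K = 3) = C(5,3) · (2.8/4.4)^3 · (1.6/4.4)^2 ≈ 0.3408.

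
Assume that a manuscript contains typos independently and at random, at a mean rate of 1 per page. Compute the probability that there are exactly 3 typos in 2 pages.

Over the interval, μ = 1 × 2 = 2 (2 pages).
P(N = 3) = e^(−μ) μ^3/3! = e^(−2) · 2^3/6 ≈ 0.1804.

0.1804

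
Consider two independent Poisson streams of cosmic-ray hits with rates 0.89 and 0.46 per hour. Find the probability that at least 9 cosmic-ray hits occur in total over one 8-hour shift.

Independent Poisson processes superpose: combined rate λ = 0.89 + 0.46 = 1.35 per hour.
Over the interval, μ = 1.35 × 8 = 10.8 (an 8-hour shift = 8 hours).
P(N ≥ 9) = 1 − P(N ≤ 8) ≈ 0.7498.

0.7498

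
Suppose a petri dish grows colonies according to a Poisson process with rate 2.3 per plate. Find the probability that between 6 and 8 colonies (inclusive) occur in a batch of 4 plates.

0.3255

Over the interval, μ = 2.3 × 4 = 9.2 (a batch of 4 plates = 4 plates).
P(6 ≤ N ≤ 8) = Σ_{j=6}^{8} e^(−9.2) · 9.2^j/j! ≈ 0.3255.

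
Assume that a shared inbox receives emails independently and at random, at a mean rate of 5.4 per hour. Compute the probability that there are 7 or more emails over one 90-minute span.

Over the interval, μ = 5.4 × 1.5 = 8.1 (a 90-minute span = 1.5 hours).
P(N ≥ 7) = 1 − P(N ≤ 6) = 1 − Σ_{j=0}^{6} e^(−μ) μ^j/j! ≈ 0.6987.

0.6987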